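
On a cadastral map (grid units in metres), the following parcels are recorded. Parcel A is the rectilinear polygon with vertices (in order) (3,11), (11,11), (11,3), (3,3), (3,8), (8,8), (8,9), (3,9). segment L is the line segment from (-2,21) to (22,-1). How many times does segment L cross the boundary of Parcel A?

2

The segment meets the boundary at (11,9.083), (8.909,11).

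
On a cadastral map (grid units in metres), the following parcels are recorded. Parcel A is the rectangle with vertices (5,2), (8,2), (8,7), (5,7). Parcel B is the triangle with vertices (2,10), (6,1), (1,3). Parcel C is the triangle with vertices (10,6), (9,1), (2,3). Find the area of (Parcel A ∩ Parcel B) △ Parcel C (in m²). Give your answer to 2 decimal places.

|Parcel A ∩ Parcel B| = 0.3472.
|(Parcel A ∩ Parcel B) ∩ Parcel C| = 0.3115.
|(Parcel A ∩ Parcel B) △ Parcel C| = 0.3472 + 18.5 − 0.623 = 18.22.

18.22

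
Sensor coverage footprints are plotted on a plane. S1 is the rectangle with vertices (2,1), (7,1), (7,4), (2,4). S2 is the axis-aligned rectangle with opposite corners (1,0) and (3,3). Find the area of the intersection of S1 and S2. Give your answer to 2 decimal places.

2.00

|S1∩S2|: x∈[2,3], y∈[1,3] → 1·2 = 2.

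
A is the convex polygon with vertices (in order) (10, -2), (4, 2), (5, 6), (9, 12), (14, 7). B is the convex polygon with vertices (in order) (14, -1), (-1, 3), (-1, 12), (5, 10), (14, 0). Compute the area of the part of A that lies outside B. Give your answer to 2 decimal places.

40.46

|A| = 77.5, |A∩B| = 37.038.
|A ∖ B| = |A| − |A∩B| = 77.5 − 37.038 = 40.46.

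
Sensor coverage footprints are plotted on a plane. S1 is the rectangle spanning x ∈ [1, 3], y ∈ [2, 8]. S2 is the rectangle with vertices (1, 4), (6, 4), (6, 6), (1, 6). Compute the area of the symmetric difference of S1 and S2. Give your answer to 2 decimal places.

|S1∩S2|: x∈[1,3], y∈[4,6] → 2·2 = 4.
|S1 △ S2| = |S1| + |S2| − 2·|S1∩S2| = 12 + 10 − 8 = 14.00.

14.00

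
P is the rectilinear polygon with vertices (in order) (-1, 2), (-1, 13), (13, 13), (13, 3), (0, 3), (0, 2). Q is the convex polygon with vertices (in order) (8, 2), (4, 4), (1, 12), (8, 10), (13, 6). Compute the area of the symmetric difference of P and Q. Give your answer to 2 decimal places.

83.25

|P| = 141, |Q| = 61, |P∩Q| = 59.375.
|P △ Q| = |P| + |Q| − 2·|P∩Q| = 141 + 61 − 118.75 = 83.25.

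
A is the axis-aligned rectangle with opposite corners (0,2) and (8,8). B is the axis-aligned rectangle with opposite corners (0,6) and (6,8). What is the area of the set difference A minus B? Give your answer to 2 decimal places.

|A∩B|: x∈[0,6], y∈[6,8] → 6·2 = 12.
|A| = 48.
|A ∖ B| = |A| − |A∩B| = 48 − 12 = 36.00.

36.00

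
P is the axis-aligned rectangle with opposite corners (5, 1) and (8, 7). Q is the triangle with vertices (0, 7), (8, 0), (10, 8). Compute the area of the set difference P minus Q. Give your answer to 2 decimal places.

1.51

|P| = 18, |P∩Q| = 16.4911.
|P ∖ Q| = |P| − |P∩Q| = 18 − 16.4911 = 1.51.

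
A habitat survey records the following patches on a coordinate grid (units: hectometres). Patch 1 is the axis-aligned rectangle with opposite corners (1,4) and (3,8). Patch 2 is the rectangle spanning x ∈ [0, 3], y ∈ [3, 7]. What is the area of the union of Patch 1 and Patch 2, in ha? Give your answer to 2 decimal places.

14.00

By inclusion–exclusion:
Individual areas: |Patch 1| = 8, |Patch 2| = 12.
|Patch 1∩Patch 2|: x∈[1,3], y∈[4,7] → 2·3 = 6.
|Patch 1 ∪ Patch 2| = 20 − 6 = 14.00.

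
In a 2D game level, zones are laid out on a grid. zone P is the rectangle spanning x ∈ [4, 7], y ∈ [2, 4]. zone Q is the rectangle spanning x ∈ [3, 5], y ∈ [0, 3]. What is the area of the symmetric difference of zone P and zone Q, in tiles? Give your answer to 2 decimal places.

|zone P∩zone Q|: x∈[4,5], y∈[2,3] → 1·1 = 1.
|zone P △ zone Q| = |zone P| + |zone Q| − 2·|zone P∩zone Q| = 6 + 6 − 2 = 10.00.

10.00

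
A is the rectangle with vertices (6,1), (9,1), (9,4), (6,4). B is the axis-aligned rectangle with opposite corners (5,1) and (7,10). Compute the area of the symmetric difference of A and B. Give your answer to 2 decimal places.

21.00

|A∩B|: x∈[6,7], y∈[1,4] → 1·3 = 3.
|A △ B| = |A| + |B| − 2·|A∩B| = 9 + 18 − 6 = 21.00.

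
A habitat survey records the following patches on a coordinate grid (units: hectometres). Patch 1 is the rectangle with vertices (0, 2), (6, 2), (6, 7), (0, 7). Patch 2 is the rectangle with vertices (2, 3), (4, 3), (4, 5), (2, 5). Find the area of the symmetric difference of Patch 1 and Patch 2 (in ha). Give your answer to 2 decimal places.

|Patch 1∩Patch 2|: x∈[2,4], y∈[3,5] → 2·2 = 4.
|Patch 1 △ Patch 2| = |Patch 1| + |Patch 2| − 2·|Patch 1∩Patch 2| = 30 + 4 − 8 = 26.00.

26.00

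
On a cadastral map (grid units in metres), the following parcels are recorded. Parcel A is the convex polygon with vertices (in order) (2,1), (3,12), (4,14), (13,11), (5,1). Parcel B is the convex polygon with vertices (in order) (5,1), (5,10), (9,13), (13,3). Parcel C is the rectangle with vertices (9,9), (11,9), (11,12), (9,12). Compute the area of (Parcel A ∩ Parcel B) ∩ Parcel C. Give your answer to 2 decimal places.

3.00

The region (Parcel A ∩ Parcel B) ∩ Parcel C is the polygon with vertices (10.6,9), (9,9), (9,12), (9.4,12).
By the shoelace formula its area is 3.00.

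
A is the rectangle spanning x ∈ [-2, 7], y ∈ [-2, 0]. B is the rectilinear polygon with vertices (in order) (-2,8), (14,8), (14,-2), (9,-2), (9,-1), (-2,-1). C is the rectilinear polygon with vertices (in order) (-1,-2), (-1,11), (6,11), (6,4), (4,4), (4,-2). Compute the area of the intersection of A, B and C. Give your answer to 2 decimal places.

The intersection is the polygon with vertices (-1,-1), (-1,0), (4,0), (4,-1).
By the shoelace formula its area is 5.00.

5.00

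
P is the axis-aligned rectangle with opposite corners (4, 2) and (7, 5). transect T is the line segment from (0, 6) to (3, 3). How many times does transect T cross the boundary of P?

The segment lies entirely outside P and never meets its boundary.

0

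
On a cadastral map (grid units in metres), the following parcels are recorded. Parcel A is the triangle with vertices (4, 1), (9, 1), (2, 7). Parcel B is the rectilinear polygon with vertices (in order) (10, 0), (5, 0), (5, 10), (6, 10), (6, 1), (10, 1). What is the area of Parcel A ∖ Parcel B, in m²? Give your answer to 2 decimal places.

12.00

|Parcel A| = 15, |Parcel A∩Parcel B| = 3.
|Parcel A ∖ Parcel B| = |Parcel A| − |Parcel A∩Parcel B| = 15 − 3 = 12.00.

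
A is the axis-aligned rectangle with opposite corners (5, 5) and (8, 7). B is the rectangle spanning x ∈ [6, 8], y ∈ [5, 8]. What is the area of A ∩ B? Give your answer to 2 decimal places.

|A∩B|: x∈[6,8], y∈[5,7] → 2·2 = 4.

4.00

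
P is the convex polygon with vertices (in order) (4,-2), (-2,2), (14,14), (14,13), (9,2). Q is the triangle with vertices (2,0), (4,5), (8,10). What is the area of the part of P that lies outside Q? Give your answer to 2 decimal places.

|P| = 90.5, |P∩Q| = 4.8864.
|P ∖ Q| = |P| − |P∩Q| = 90.5 − 4.8864 = 85.61.

85.61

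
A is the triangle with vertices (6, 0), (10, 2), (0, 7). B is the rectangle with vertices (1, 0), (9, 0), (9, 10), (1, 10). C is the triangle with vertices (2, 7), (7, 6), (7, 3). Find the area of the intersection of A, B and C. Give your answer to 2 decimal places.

0.42

The intersection is the polygon with vertices (7,3.5), (7,3), (5.333,4.333).
By the shoelace formula its area is 0.42.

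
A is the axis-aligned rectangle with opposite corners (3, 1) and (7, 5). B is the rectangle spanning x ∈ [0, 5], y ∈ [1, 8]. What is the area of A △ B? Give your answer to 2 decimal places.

35.00

|A∩B|: x∈[3,5], y∈[1,5] → 2·4 = 8.
|A △ B| = |A| + |B| − 2·|A∩B| = 16 + 35 − 16 = 35.00.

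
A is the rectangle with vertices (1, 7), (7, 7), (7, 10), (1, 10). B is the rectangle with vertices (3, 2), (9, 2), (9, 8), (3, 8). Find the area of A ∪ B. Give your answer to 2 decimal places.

50.00

By inclusion–exclusion:
Individual areas: |A| = 18, |B| = 36.
|A∩B|: x∈[3,7], y∈[7,8] → 4·1 = 4.
|A ∪ B| = 54 − 4 = 50.00.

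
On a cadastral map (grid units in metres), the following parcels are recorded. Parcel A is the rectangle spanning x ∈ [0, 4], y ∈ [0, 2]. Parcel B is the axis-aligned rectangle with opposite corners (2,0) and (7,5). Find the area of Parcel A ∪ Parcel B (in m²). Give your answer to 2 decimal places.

By inclusion–exclusion:
Individual areas: |Parcel A| = 8, |Parcel B| = 25.
|Parcel A∩Parcel B|: x∈[2,4], y∈[0,2] → 2·2 = 4.
|Parcel A ∪ Parcel B| = 33 − 4 = 29.00.

29.00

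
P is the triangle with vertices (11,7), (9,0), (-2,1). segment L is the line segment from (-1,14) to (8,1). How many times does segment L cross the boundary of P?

The segment meets the boundary at (5.578,4.498).

1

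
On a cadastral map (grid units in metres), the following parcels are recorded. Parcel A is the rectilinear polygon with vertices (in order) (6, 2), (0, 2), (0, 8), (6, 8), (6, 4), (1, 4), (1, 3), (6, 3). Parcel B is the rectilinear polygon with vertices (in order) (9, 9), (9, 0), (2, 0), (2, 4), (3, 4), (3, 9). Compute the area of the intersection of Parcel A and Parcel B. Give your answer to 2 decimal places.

16.00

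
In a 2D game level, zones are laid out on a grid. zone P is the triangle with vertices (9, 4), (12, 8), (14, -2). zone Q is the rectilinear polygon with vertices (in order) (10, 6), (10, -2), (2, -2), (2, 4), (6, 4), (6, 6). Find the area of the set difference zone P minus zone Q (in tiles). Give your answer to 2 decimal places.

|zone P| = 19, |zone P∩zone Q| = 1.2667.
|zone P ∖ zone Q| = |zone P| − |zone P∩zone Q| = 19 − 1.2667 = 17.73.

17.73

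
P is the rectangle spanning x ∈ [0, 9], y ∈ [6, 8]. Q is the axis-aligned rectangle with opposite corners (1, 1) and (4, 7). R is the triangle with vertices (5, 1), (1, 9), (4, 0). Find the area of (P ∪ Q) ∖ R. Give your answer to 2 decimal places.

|P ∪ Q| = 33.
|(P ∪ Q) ∩ R| = 4.25.
|(P ∪ Q) ∖ R| = 33 − 4.25 = 28.75.

28.75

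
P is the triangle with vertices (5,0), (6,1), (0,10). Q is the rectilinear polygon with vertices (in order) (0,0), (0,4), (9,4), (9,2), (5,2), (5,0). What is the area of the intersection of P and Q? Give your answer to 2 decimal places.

The intersection is the polygon with vertices (5.333,2), (5,2), (5,0), (3,4), (4,4).
By the shoelace formula its area is 3.33.

3.33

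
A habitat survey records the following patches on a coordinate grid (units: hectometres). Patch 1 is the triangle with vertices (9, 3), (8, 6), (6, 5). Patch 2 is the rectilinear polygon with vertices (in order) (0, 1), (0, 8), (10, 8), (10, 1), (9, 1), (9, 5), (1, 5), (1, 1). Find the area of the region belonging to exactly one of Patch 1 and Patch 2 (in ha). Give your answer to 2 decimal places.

|Patch 1| = 3.5, |Patch 2| = 38, |Patch 1∩Patch 2| = 1.1667.
|Patch 1 △ Patch 2| = |Patch 1| + |Patch 2| − 2·|Patch 1∩Patch 2| = 3.5 + 38 − 2.3333 = 39.17.

39.17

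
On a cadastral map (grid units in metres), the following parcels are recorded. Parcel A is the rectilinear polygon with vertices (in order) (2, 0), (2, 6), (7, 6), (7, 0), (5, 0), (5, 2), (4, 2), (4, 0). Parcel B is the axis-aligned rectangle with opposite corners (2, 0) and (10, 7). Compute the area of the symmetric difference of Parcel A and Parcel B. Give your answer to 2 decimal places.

28.00

|Parcel A| = 28, |Parcel B| = 56, |Parcel A∩Parcel B| = 28.
|Parcel A △ Parcel B| = |Parcel A| + |Parcel B| − 2·|Parcel A∩Parcel B| = 28 + 56 − 56 = 28.00.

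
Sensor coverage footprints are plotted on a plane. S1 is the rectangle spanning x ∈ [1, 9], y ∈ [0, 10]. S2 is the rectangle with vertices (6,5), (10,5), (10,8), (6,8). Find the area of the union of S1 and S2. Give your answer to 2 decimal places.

By inclusion–exclusion:
Individual areas: |S1| = 80, |S2| = 12.
|S1∩S2|: x∈[6,9], y∈[5,8] → 3·3 = 9.
|S1 ∪ S2| = 92 − 9 = 83.00.

83.00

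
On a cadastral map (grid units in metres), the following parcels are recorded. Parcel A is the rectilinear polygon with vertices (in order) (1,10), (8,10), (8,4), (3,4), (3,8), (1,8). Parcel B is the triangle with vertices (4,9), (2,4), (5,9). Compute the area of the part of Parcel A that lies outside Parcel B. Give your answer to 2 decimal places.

31.92

|Parcel A| = 34, |Parcel A∩Parcel B| = 2.0833.
|Parcel A ∖ Parcel B| = |Parcel A| − |Parcel A∩Parcel B| = 34 − 2.0833 = 31.92.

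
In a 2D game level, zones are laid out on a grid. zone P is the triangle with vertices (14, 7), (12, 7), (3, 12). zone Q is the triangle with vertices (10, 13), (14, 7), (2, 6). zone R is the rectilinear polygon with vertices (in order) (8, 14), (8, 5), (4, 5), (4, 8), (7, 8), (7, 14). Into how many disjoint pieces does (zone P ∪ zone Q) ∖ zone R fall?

(zone P ∪ zone Q) ∖ zone R splits into 3 disjoint pieces (area 3.9207, area 23.75, area 1.5833).

3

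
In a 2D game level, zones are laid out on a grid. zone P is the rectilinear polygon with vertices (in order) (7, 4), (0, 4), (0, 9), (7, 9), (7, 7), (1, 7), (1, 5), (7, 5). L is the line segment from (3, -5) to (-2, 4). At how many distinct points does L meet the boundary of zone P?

The segment lies entirely outside zone P and never meets its boundary.

0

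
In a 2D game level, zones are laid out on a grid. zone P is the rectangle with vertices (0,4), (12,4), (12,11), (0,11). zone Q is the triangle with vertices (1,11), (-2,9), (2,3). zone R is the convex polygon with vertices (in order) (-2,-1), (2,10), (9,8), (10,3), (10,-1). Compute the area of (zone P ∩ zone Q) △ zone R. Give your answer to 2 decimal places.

|zone P ∩ zone Q| = 8.3958.
|(zone P ∩ zone Q) ∩ zone R| = 3.2148.
|(zone P ∩ zone Q) △ zone R| = 8.3958 + 98.5 − 6.4296 = 100.47.

100.47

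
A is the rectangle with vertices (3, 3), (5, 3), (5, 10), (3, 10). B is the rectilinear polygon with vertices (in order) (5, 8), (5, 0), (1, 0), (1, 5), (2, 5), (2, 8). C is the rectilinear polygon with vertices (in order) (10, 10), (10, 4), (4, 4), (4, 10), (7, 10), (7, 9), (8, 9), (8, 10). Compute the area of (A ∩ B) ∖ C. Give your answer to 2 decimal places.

6.00

|A ∩ B| = 10.
|(A ∩ B) ∩ C| = 4.
|(A ∩ B) ∖ C| = 10 − 4 = 6.00.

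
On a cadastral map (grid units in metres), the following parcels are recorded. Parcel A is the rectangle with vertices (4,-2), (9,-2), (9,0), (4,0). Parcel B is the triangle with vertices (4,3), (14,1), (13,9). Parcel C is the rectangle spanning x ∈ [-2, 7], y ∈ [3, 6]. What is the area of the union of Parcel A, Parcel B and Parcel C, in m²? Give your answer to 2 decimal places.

By inclusion–exclusion:
Individual areas: |Parcel A| = 10, |Parcel B| = 39, |Parcel C| = 27.
|Parcel A∩Parcel B| = 0.
|Parcel A∩Parcel C| = 0 (no overlap).
|Parcel B∩Parcel C| = 3.
|Parcel A∩Parcel B∩Parcel C| = 0.
|Parcel A ∪ Parcel B ∪ Parcel C| = 76 − 3 + 0 = 73.00.

73.00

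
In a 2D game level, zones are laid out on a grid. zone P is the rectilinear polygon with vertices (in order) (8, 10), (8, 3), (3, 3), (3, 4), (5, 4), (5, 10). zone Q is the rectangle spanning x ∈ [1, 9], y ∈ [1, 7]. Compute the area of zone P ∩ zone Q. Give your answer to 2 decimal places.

14.00

The intersection is the polygon with vertices (8,3), (3,3), (3,4), (5,4), (5,7), (8,7).
By the shoelace formula its area is 14.00.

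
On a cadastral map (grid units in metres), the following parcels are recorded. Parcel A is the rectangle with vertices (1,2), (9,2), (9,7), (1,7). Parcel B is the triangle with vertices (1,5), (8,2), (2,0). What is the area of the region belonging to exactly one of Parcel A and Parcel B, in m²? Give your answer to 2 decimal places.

36.80

|Parcel A| = 40, |Parcel B| = 16, |Parcel A∩Parcel B| = 9.6.
|Parcel A △ Parcel B| = |Parcel A| + |Parcel B| − 2·|Parcel A∩Parcel B| = 40 + 16 − 19.2 = 36.80.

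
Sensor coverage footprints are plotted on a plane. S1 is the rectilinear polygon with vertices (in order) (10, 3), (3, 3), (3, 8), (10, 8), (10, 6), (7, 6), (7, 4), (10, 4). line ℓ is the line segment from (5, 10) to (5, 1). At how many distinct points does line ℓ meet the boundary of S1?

2

The segment meets the boundary at (5,3), (5,8).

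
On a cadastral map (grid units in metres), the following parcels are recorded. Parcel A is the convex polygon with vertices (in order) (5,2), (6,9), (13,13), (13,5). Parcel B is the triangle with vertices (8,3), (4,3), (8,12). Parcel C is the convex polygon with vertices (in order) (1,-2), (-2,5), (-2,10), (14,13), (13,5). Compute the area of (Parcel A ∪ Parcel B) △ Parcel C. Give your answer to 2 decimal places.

94.89

|Parcel A ∪ Parcel B| = 57.7136.
|(Parcel A ∪ Parcel B) ∩ Parcel C| = 57.664.
|(Parcel A ∪ Parcel B) △ Parcel C| = 57.7136 + 152.5 − 115.3281 = 94.89.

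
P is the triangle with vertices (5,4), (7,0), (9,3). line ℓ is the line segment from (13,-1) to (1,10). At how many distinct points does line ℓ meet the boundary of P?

The segment meets the boundary at (8.5,3.125), (8.862,2.793).

2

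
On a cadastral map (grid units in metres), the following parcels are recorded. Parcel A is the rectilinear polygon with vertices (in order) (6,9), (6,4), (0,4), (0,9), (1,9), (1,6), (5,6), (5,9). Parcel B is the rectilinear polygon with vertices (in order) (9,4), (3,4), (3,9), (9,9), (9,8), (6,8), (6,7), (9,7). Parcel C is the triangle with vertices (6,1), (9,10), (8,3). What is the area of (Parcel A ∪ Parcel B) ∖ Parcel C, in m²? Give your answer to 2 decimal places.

|Parcel A ∪ Parcel B| = 36.
|(Parcel A ∪ Parcel B) ∩ Parcel C| = 2.8571.
|(Parcel A ∪ Parcel B) ∖ Parcel C| = 36 − 2.8571 = 33.14.

33.14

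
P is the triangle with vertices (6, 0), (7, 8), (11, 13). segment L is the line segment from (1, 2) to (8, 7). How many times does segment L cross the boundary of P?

1

The segment meets the boundary at (6.765,6.118).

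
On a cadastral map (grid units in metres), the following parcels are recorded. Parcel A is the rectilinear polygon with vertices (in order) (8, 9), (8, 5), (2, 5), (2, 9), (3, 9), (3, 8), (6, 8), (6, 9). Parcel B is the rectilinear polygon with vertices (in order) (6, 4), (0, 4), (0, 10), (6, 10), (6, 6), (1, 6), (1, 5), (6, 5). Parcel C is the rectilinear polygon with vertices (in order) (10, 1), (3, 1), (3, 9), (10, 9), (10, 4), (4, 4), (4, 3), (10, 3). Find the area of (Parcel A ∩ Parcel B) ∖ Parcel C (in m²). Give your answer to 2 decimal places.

3.00

|Parcel A ∩ Parcel B| = 9.
|(Parcel A ∩ Parcel B) ∩ Parcel C| = 6.
|(Parcel A ∩ Parcel B) ∖ Parcel C| = 9 − 6 = 3.00.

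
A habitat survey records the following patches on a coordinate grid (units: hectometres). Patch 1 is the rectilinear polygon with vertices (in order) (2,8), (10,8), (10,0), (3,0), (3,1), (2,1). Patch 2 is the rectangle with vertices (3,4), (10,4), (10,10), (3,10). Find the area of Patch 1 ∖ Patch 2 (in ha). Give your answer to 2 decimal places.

|Patch 1| = 63, |Patch 1∩Patch 2| = 28.
|Patch 1 ∖ Patch 2| = |Patch 1| − |Patch 1∩Patch 2| = 63 − 28 = 35.00.

35.00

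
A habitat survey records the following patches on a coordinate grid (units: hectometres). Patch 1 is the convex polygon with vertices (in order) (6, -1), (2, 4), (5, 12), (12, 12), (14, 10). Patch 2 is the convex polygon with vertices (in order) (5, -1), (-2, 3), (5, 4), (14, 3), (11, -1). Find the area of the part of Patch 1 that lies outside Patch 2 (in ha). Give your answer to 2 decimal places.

70.59

|Patch 1| = 88, |Patch 1∩Patch 2| = 17.4091.
|Patch 1 ∖ Patch 2| = |Patch 1| − |Patch 1∩Patch 2| = 88 − 17.4091 = 70.59.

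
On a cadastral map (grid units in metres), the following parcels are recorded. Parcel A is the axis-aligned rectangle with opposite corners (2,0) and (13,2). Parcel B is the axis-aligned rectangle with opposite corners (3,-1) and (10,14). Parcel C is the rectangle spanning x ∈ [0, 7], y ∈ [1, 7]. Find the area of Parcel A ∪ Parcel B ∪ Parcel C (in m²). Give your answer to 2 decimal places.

130.00

By inclusion–exclusion:
Individual areas: |Parcel A| = 22, |Parcel B| = 105, |Parcel C| = 42.
|Parcel A∩Parcel B|: x∈[3,10], y∈[0,2] → 7·2 = 14.
|Parcel A∩Parcel C|: x∈[2,7], y∈[1,2] → 5·1 = 5.
|Parcel B∩Parcel C|: x∈[3,7], y∈[1,7] → 4·6 = 24.
|Parcel A∩Parcel B∩Parcel C| = 4.
|Parcel A ∪ Parcel B ∪ Parcel C| = 169 − 43 + 4 = 130.00.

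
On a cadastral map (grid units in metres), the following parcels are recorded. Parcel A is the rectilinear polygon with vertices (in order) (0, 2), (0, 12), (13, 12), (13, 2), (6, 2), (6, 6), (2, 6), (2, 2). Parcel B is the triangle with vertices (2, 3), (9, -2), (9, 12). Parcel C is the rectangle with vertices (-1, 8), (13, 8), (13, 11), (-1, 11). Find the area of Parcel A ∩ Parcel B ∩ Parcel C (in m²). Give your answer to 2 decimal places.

5.83

The intersection is the polygon with vertices (8.222,11), (9,11), (9,8), (5.889,8).
By the shoelace formula its area is 5.83.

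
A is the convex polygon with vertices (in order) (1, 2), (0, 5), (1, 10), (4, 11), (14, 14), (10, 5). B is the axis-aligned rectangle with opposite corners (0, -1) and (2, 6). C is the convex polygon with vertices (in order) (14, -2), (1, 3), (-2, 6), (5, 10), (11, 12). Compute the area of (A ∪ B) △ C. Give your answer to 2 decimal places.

79.27

|A ∪ B| = 98.7667.
|(A ∪ B) ∩ C| = 68.2483.
|(A ∪ B) △ C| = 98.7667 + 117 − 136.4966 = 79.27.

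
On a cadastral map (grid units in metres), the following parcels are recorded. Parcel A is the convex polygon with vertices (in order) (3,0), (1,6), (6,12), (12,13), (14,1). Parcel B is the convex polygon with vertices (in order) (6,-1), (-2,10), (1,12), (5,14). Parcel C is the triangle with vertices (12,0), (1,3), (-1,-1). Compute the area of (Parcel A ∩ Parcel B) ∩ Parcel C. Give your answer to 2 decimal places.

2.42

The region (Parcel A ∩ Parcel B) ∩ Parcel C is the polygon with vertices (5.916,0.265), (5.132,0.194), (3.608,2.289), (5.821,1.685).
By the shoelace formula its area is 2.42.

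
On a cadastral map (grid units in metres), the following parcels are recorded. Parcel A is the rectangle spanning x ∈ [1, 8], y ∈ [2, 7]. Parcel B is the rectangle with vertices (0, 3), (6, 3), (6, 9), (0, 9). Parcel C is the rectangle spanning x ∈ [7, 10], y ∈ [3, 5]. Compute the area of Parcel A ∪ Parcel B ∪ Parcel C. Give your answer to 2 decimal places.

By inclusion–exclusion:
Individual areas: |Parcel A| = 35, |Parcel B| = 36, |Parcel C| = 6.
|Parcel A∩Parcel B|: x∈[1,6], y∈[3,7] → 5·4 = 20.
|Parcel A∩Parcel C|: x∈[7,8], y∈[3,5] → 1·2 = 2.
|Parcel B∩Parcel C| = 0 (no overlap).
|Parcel A∩Parcel B∩Parcel C| = 0.
|Parcel A ∪ Parcel B ∪ Parcel C| = 77 − 22 + 0 = 55.00.

55.00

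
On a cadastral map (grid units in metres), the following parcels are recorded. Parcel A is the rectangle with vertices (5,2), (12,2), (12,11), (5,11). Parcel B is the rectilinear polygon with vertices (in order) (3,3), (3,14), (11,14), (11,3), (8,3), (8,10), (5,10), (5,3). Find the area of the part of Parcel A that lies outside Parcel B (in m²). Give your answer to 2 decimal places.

36.00

|Parcel A| = 63, |Parcel A∩Parcel B| = 27.
|Parcel A ∖ Parcel B| = |Parcel A| − |Parcel A∩Parcel B| = 63 − 27 = 36.00.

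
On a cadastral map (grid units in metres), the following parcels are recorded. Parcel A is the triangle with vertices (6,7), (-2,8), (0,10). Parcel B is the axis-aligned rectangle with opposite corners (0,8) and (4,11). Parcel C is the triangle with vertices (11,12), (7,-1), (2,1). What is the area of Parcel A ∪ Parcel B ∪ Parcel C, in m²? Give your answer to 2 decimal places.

53.50

By inclusion–exclusion:
Individual areas: |Parcel A| = 9, |Parcel B| = 12, |Parcel C| = 36.5.
|Parcel A∩Parcel B| = 4.
|Parcel A∩Parcel C| = 0.
|Parcel B∩Parcel C| = 0.
|Parcel A∩Parcel B∩Parcel C| = 0.
|Parcel A ∪ Parcel B ∪ Parcel C| = 57.5 − 4 + 0 = 53.50.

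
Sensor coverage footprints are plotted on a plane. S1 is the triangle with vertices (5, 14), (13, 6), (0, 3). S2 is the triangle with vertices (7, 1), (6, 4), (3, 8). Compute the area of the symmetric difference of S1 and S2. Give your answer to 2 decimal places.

64.00

|S1| = 64, |S2| = 2.5, |S1∩S2| = 1.2478.
|S1 △ S2| = |S1| + |S2| − 2·|S1∩S2| = 64 + 2.5 − 2.4956 = 64.00.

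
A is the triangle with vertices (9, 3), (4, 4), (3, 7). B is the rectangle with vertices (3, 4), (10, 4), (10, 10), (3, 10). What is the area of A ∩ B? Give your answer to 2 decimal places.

The intersection is the polygon with vertices (3,7), (7.5,4), (4,4).
By the shoelace formula its area is 5.25.

5.25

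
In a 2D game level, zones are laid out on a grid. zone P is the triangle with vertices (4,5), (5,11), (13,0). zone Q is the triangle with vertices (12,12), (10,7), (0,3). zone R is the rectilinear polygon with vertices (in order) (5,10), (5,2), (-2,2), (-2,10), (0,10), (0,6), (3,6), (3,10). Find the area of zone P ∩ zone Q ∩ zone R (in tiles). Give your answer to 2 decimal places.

1.40

The intersection is the polygon with vertices (5,6.75), (5,5), (4.419,4.767), (4,5), (4.191,6.143).
By the shoelace formula its area is 1.40.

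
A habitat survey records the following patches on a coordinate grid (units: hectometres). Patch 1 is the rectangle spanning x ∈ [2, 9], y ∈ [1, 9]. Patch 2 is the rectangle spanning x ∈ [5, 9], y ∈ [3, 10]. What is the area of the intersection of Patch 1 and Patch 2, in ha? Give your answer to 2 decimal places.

|Patch 1∩Patch 2|: x∈[5,9], y∈[3,9] → 4·6 = 24.

24.00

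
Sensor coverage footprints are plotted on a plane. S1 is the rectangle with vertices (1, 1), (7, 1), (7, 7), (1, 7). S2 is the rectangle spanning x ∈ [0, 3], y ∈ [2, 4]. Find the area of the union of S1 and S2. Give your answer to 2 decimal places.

By inclusion–exclusion:
Individual areas: |S1| = 36, |S2| = 6.
|S1∩S2|: x∈[1,3], y∈[2,4] → 2·2 = 4.
|S1 ∪ S2| = 42 − 4 = 38.00.

38.00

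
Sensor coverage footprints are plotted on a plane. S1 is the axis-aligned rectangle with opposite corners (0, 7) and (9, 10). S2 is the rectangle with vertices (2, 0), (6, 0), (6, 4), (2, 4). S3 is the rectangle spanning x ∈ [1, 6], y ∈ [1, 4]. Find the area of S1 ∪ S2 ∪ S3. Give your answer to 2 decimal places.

By inclusion–exclusion:
Individual areas: |S1| = 27, |S2| = 16, |S3| = 15.
|S1∩S2| = 0 (no overlap).
|S1∩S3| = 0 (no overlap).
|S2∩S3|: x∈[2,6], y∈[1,4] → 4·3 = 12.
|S1∩S2∩S3| = 0.
|S1 ∪ S2 ∪ S3| = 58 − 12 + 0 = 46.00.

46.00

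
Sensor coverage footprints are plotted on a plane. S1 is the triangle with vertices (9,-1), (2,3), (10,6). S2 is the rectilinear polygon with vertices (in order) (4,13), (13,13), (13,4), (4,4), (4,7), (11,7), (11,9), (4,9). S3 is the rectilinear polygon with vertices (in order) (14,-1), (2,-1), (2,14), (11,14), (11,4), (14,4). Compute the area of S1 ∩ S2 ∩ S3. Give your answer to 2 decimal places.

The intersection is the polygon with vertices (9.714,4), (4.667,4), (10,6).
By the shoelace formula its area is 5.05.

5.05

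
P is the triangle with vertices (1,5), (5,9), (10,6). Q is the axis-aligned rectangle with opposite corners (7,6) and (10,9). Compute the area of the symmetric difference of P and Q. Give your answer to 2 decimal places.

19.60

|P| = 16, |Q| = 9, |P∩Q| = 2.7.
|P △ Q| = |P| + |Q| − 2·|P∩Q| = 16 + 9 − 5.4 = 19.60.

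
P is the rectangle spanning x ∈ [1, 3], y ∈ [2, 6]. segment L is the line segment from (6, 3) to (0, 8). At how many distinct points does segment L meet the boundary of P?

The segment meets the boundary at (3,5.5), (2.4,6).

2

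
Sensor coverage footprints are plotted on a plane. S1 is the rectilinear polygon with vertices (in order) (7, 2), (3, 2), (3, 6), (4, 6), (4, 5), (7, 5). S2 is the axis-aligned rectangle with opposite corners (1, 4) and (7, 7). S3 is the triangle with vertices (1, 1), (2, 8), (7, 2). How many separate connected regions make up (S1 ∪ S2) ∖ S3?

2

(S1 ∪ S2) ∖ S3 splits into 2 disjoint pieces (area 1.9286, area 10.4167).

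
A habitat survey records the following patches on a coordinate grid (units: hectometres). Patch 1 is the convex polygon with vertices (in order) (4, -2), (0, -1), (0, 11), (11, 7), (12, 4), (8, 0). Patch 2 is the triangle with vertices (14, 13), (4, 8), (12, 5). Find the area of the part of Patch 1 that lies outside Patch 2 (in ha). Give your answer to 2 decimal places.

|Patch 1| = 106.5, |Patch 1∩Patch 2| = 10.2168.
|Patch 1 ∖ Patch 2| = |Patch 1| − |Patch 1∩Patch 2| = 106.5 − 10.2168 = 96.28.

96.28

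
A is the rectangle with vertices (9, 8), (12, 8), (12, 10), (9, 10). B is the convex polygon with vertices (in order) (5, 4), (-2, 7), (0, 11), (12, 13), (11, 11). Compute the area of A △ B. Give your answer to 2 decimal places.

|A| = 6, |B| = 66.5, |A∩B| = 0.7619.
|A △ B| = |A| + |B| − 2·|A∩B| = 6 + 66.5 − 1.5238 = 70.98.

70.98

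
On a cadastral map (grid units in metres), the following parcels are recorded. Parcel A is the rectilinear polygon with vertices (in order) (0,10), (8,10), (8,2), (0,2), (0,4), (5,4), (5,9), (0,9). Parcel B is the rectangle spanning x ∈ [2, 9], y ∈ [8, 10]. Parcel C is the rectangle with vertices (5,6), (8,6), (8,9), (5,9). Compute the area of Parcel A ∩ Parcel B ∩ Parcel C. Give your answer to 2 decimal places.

The intersection is the polygon with vertices (8,8), (5,8), (5,9), (8,9).
By the shoelace formula its area is 3.00.

3.00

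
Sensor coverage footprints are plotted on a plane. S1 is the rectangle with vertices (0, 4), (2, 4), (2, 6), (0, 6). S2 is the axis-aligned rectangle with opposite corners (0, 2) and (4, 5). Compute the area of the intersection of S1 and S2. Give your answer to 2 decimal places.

|S1∩S2|: x∈[0,2], y∈[4,5] → 2·1 = 2.

2.00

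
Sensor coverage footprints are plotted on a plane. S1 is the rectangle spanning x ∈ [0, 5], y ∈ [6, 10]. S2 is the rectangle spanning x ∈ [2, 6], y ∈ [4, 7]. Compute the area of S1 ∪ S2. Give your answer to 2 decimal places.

By inclusion–exclusion:
Individual areas: |S1| = 20, |S2| = 12.
|S1∩S2|: x∈[2,5], y∈[6,7] → 3·1 = 3.
|S1 ∪ S2| = 32 − 3 = 29.00.

29.00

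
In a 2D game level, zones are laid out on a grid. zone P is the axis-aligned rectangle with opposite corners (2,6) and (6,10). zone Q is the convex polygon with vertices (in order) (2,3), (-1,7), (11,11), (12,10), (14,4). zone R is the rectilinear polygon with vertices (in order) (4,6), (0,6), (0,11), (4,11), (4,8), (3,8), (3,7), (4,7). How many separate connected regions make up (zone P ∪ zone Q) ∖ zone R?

(zone P ∪ zone Q) ∖ zone R is a single connected region.

1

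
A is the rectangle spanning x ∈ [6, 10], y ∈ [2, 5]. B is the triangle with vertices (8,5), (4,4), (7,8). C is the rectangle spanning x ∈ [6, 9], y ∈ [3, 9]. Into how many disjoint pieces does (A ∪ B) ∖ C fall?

(A ∪ B) ∖ C splits into 2 disjoint pieces (area 6, area 2.1667).

2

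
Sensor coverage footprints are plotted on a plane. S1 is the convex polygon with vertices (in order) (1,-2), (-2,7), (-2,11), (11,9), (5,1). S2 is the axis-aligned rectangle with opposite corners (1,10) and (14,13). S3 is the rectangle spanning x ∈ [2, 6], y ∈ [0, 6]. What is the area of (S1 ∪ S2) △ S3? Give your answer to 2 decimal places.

113.22

|S1 ∪ S2| = 132.5577.
|(S1 ∪ S2) ∩ S3| = 21.6667.
|(S1 ∪ S2) △ S3| = 132.5577 + 24 − 43.3333 = 113.22.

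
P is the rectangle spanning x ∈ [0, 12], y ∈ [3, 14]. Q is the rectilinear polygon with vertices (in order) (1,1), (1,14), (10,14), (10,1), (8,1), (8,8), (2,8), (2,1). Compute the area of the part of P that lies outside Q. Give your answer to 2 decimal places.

|P| = 132, |P∩Q| = 69.
|P ∖ Q| = |P| − |P∩Q| = 132 − 69 = 63.00.

63.00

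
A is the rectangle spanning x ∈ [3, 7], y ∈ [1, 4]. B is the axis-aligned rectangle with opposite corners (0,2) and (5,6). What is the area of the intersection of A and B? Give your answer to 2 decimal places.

|A∩B|: x∈[3,5], y∈[2,4] → 2·2 = 4.

4.00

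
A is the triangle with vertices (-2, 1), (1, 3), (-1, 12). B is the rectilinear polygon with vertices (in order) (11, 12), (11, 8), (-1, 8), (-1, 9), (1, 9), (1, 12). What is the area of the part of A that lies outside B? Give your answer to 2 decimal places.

14.72

|A| = 15.5, |A∩B| = 0.7778.
|A ∖ B| = |A| − |A∩B| = 15.5 − 0.7778 = 14.72.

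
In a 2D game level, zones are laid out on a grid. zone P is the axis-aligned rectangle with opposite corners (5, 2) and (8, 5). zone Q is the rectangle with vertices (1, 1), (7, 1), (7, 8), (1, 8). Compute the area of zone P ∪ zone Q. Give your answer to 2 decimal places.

45.00

By inclusion–exclusion:
Individual areas: |zone P| = 9, |zone Q| = 42.
|zone P∩zone Q|: x∈[5,7], y∈[2,5] → 2·3 = 6.
|zone P ∪ zone Q| = 51 − 6 = 45.00.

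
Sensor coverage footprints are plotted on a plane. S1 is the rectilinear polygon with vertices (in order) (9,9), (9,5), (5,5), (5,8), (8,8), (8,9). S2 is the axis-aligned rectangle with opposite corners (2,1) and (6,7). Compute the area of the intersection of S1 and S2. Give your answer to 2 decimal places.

The intersection is the polygon with vertices (5,5), (5,7), (6,7), (6,5).
By the shoelace formula its area is 2.00.

2.00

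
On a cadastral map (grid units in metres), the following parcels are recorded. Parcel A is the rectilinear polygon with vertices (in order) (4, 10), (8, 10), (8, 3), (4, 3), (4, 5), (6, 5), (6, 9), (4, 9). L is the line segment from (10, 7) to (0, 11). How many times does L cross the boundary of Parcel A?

The segment meets the boundary at (5,9), (8,7.8), (4,9.4), (6,8.6).

4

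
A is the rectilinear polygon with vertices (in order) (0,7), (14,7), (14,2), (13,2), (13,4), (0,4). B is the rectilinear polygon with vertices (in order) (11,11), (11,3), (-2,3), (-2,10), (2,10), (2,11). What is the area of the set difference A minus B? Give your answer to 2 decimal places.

11.00

|A| = 44, |A∩B| = 33.
|A ∖ B| = |A| − |A∩B| = 44 − 33 = 11.00.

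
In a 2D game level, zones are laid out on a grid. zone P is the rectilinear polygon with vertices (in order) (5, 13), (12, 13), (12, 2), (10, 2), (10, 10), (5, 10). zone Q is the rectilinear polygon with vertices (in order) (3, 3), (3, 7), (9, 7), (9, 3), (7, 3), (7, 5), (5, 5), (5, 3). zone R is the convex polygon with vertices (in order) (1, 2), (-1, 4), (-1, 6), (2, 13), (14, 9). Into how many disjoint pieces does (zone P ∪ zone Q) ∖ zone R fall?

4

(zone P ∪ zone Q) ∖ zone R splits into 4 disjoint pieces (area 15.1667, area 10.7692, area 5.5879, area 1.2308).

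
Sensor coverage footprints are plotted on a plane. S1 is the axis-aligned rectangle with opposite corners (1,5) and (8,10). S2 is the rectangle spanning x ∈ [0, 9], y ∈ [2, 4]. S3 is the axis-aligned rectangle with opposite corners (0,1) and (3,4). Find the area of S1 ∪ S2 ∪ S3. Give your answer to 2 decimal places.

56.00

By inclusion–exclusion:
Individual areas: |S1| = 35, |S2| = 18, |S3| = 9.
|S1∩S2| = 0 (no overlap).
|S1∩S3| = 0 (no overlap).
|S2∩S3|: x∈[0,3], y∈[2,4] → 3·2 = 6.
|S1∩S2∩S3| = 0.
|S1 ∪ S2 ∪ S3| = 62 − 6 + 0 = 56.00.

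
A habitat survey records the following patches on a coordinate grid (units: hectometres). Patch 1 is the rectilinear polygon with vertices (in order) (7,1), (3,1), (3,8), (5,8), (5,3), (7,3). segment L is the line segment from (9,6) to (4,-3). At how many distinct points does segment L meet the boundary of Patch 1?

The segment meets the boundary at (6.222,1), (7,2.4).

2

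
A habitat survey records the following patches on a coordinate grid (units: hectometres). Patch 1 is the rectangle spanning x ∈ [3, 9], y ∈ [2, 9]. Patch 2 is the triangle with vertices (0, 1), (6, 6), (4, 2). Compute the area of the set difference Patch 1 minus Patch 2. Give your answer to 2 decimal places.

|Patch 1| = 42, |Patch 1∩Patch 2| = 4.25.
|Patch 1 ∖ Patch 2| = |Patch 1| − |Patch 1∩Patch 2| = 42 − 4.25 = 37.75.

37.75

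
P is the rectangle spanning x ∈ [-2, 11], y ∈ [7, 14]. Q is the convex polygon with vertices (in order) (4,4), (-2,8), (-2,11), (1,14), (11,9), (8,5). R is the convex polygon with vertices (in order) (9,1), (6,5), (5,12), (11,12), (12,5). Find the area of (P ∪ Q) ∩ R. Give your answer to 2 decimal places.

34.42

The region (P ∪ Q) ∩ R is the polygon with vertices (9.5,7), (8,5), (6.316,4.579), (6,5), (5,12), (11,12), (11,9), (11,7).
By the shoelace formula its area is 34.42.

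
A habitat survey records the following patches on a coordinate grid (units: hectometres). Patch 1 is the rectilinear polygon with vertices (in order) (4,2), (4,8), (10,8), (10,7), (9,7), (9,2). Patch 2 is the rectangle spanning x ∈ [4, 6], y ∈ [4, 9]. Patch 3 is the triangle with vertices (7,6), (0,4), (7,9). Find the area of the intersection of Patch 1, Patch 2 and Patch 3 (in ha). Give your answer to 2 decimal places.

4.23

The intersection is the polygon with vertices (6,8), (6,5.714), (4,5.143), (4,6.857), (5.6,8).
By the shoelace formula its area is 4.23.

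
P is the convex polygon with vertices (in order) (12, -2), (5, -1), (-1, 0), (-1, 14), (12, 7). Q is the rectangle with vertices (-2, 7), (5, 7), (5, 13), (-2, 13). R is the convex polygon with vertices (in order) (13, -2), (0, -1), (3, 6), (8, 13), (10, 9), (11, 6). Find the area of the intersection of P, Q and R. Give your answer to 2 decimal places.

1.16

The intersection is the polygon with vertices (5,7), (3.714,7), (5,8.8).
By the shoelace formula its area is 1.16.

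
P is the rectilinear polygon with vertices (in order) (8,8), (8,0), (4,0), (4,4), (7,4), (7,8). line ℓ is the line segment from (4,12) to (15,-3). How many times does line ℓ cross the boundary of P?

The segment meets the boundary at (8,6.545), (7,7.909).

2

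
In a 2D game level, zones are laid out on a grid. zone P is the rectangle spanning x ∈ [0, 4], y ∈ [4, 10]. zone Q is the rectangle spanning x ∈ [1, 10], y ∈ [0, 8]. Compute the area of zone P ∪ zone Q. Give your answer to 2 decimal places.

84.00

By inclusion–exclusion:
Individual areas: |zone P| = 24, |zone Q| = 72.
|zone P∩zone Q|: x∈[1,4], y∈[4,8] → 3·4 = 12.
|zone P ∪ zone Q| = 96 − 12 = 84.00.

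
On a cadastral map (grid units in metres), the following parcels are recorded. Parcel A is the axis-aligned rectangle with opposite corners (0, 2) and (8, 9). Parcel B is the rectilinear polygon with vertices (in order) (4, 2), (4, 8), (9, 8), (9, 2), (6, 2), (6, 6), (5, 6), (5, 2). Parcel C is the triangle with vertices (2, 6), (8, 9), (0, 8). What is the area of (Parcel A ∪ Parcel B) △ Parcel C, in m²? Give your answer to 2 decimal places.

|Parcel A ∪ Parcel B| = 62.
|(Parcel A ∪ Parcel B) ∩ Parcel C| = 9.
|(Parcel A ∪ Parcel B) △ Parcel C| = 62 + 9 − 18 = 53.00.

53.00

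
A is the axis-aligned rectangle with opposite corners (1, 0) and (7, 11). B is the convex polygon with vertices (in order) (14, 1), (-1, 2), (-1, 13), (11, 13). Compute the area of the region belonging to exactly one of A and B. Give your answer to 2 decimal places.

|A| = 66, |B| = 154.5, |A∩B| = 56.
|A △ B| = |A| + |B| − 2·|A∩B| = 66 + 154.5 − 112 = 108.50.

108.50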